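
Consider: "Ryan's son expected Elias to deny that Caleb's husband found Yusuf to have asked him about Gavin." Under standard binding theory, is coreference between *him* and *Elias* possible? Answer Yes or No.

Yes

*Elias* is an R-expression; Principle C requires it to be free (not bound by any c-commanding expression).
— him: object of the clause headed by 'asked'; the pronoun does not c-command the R-expression — coreference allowed.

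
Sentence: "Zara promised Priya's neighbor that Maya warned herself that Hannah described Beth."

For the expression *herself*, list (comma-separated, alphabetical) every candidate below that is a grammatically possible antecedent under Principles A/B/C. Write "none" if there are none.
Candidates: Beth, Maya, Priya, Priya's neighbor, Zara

*herself* is a reflexive; Principle A requires it to be bound within its binding domain — the clause headed by 'warned'.
— Beth: object of the clause headed by 'described'; does not c-command the reflexive — cannot bind it (Principle A).
— Maya: subject of the clause headed by 'warned'; c-commands the reflexive within its binding domain — allowed (Principle A).
— Priya: possessor inside the object DP of the matrix clause; does not c-command the reflexive — cannot bind it (Principle A).
— Priya's neighbor: object of the matrix clause; c-commands the reflexive but lies outside its binding domain — cannot bind it (Principle A).
— Zara: subject of the matrix clause; c-commands the reflexive but lies outside its binding domain — cannot bind it (Principle A).

Maya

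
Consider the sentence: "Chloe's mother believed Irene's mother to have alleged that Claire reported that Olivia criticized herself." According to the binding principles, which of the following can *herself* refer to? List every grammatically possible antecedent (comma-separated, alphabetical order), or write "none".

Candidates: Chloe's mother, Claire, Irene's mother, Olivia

Olivia

*herself* is a reflexive; Principle A requires it to be bound within its binding domain — the clause headed by 'criticized'.
— Chloe's mother: subject of the matrix clause; c-commands the reflexive but lies outside its binding domain — cannot bind it (Principle A).
— Claire: subject of the clause headed by 'reported'; c-commands the reflexive but lies outside its binding domain — cannot bind it (Principle A).
— Irene's mother: subject of the clause headed by 'alleged'; c-commands the reflexive but lies outside its binding domain — cannot bind it (Principle A).
— Olivia: subject of the clause headed by 'criticized'; c-commands the reflexive within its binding domain — allowed (Principle A).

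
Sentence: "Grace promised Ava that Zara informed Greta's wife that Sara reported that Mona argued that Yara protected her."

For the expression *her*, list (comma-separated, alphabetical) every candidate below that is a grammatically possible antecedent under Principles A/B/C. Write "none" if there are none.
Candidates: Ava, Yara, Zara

Ava, Zara

*her* is a pronoun; Principle B requires it to be free in its binding domain — the clause headed by 'protected'.
— Ava: object of the matrix clause; c-commands the pronoun but lies outside its binding domain — allowed.
— Yara: subject of the clause headed by 'protected'; c-commands the pronoun within its binding domain — blocked (Principle B).
— Zara: subject of the clause headed by 'informed'; c-commands the pronoun but lies outside its binding domain — allowed.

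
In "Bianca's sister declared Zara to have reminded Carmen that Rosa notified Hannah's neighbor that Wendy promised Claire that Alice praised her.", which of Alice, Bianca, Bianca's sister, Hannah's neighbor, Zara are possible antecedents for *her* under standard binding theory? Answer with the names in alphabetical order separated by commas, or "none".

Bianca, Bianca's sister, Hannah's neighbor, Zara

*her* is a pronoun; Principle B requires it to be free in its binding domain — the clause headed by 'praised'.
— Alice: subject of the clause headed by 'praised'; c-commands the pronoun within its binding domain — blocked (Principle B).
— Bianca: possessor inside the subject DP of the matrix clause; does not c-command the pronoun — Principle B does not apply; allowed.
— Bianca's sister: subject of the matrix clause; c-commands the pronoun but lies outside its binding domain — allowed.
— Hannah's neighbor: object of the clause headed by 'notified'; c-commands the pronoun but lies outside its binding domain — allowed.
— Zara: subject of the clause headed by 'reminded'; c-commands the pronoun but lies outside its binding domain — allowed.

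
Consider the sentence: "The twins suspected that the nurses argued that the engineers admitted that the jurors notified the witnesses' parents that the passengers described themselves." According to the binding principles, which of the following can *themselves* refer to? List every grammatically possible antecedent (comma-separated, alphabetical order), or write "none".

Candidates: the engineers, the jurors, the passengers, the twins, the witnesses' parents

*themselves* is a reflexive; Principle A requires it to be bound within its binding domain — the clause headed by 'described'.
— the engineers: subject of the clause headed by 'admitted'; c-commands the reflexive but lies outside its binding domain — cannot bind it (Principle A).
— the jurors: subject of the clause headed by 'notified'; c-commands the reflexive but lies outside its binding domain — cannot bind it (Principle A).
— the passengers: subject of the clause headed by 'described'; c-commands the reflexive within its binding domain — allowed (Principle A).
— the twins: subject of the matrix clause; c-commands the reflexive but lies outside its binding domain — cannot bind it (Principle A).
— the witnesses' parents: object of the clause headed by 'notified'; c-commands the reflexive but lies outside its binding domain — cannot bind it (Principle A).

the passengers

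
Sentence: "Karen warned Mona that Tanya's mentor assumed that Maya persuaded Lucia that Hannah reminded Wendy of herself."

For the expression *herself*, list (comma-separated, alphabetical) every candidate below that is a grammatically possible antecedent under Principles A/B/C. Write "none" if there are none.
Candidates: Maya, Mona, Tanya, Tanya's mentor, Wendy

*herself* is a reflexive; Principle A requires it to be bound within its binding domain — the clause headed by 'reminded'.
— Maya: subject of the clause headed by 'persuaded'; c-commands the reflexive but lies outside its binding domain — cannot bind it (Principle A).
— Mona: object of the matrix clause; c-commands the reflexive but lies outside its binding domain — cannot bind it (Principle A).
— Tanya: possessor inside the subject DP of the clause headed by 'assumed'; does not c-command the reflexive — cannot bind it (Principle A).
— Tanya's mentor: subject of the clause headed by 'assumed'; c-commands the reflexive but lies outside its binding domain — cannot bind it (Principle A).
— Wendy: object of the clause headed by 'reminded'; c-commands the reflexive within its binding domain — allowed (Principle A).

Wendy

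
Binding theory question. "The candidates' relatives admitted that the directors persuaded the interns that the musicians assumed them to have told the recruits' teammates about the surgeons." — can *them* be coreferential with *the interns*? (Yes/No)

Yes

*them* is a pronoun; Principle B requires it to be free in its binding domain — the clause headed by 'assumed'.
— the interns: object of the clause headed by 'persuaded'; c-commands the pronoun but lies outside its binding domain — allowed.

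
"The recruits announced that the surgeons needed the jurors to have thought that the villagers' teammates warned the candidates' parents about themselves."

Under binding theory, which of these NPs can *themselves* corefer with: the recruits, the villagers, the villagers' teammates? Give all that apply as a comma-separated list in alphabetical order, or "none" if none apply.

the villagers' teammates

*themselves* is a reflexive; Principle A requires it to be bound within its binding domain — the clause headed by 'warned'.
— the recruits: subject of the matrix clause; c-commands the reflexive but lies outside its binding domain — cannot bind it (Principle A).
— the villagers: possessor inside the subject DP of the clause headed by 'warned'; does not c-command the reflexive — cannot bind it (Principle A).
— the villagers' teammates: subject of the clause headed by 'warned'; c-commands the reflexive within its binding domain — allowed (Principle A).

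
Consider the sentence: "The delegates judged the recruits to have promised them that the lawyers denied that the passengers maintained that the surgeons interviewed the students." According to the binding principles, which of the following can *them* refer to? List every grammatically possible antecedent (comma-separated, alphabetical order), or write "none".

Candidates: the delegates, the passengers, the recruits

the delegates

*them* is a pronoun; Principle B requires it to be free in its binding domain — the clause headed by 'promised'.
— the delegates: subject of the matrix clause; c-commands the pronoun but lies outside its binding domain — allowed.
— the passengers: subject of the clause headed by 'maintained'; is c-commanded by the pronoun; coreference would bind this R-expression — blocked (Principle C).
— the recruits: subject of the clause headed by 'promised'; c-commands the pronoun within its binding domain — blocked (Principle B).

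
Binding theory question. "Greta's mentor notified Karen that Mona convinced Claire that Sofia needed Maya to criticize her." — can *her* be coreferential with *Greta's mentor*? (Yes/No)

*her* is a pronoun; Principle B requires it to be free in its binding domain — the clause headed by 'criticize'.
— Greta's mentor: subject of the matrix clause; c-commands the pronoun but lies outside its binding domain — allowed.

Yes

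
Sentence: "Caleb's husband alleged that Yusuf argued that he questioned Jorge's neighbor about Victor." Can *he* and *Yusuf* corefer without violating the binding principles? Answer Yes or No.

*Yusuf* is an R-expression; Principle C requires it to be free (not bound by any c-commanding expression).
— he: subject of the clause headed by 'questioned'; the pronoun does not c-command the R-expression — coreference allowed.

Yes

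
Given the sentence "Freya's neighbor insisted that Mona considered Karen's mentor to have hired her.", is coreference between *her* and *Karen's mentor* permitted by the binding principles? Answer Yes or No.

No

*her* is a pronoun; Principle B requires it to be free in its binding domain — the clause headed by 'hired'.
— Karen's mentor: subject of the clause headed by 'hired'; c-commands the pronoun within its binding domain — blocked (Principle B).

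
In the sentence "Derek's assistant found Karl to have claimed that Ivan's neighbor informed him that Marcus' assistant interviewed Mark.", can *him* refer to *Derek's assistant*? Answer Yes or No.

*him* is a pronoun; Principle B requires it to be free in its binding domain — the clause headed by 'informed'.
— Derek's assistant: subject of the matrix clause; c-commands the pronoun but lies outside its binding domain — allowed.

Yes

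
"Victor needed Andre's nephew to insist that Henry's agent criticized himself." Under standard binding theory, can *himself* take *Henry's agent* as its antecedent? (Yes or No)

Yes

*himself* is a reflexive; Principle A requires it to be bound within its binding domain — the clause headed by 'criticized'.
— Henry's agent: subject of the clause headed by 'criticized'; c-commands the reflexive within its binding domain — allowed (Principle A).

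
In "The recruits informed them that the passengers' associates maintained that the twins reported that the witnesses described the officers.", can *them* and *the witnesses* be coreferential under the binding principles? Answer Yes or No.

*the witnesses* is an R-expression; Principle C requires it to be free (not bound by any c-commanding expression).
— them: object of the matrix clause; the pronoun c-commands the R-expression — coreference blocked (Principle C).

No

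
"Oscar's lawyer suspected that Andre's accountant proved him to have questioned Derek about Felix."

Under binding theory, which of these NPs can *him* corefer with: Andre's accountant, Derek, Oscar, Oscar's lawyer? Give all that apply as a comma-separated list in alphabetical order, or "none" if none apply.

Oscar, Oscar's lawyer

*him* is a pronoun; Principle B requires it to be free in its binding domain — the clause headed by 'proved'.
— Andre's accountant: subject of the clause headed by 'proved'; c-commands the pronoun within its binding domain — blocked (Principle B).
— Derek: object of the clause headed by 'questioned'; is c-commanded by the pronoun; coreference would bind this R-expression — blocked (Principle C).
— Oscar: possessor inside the subject DP of the matrix clause; does not c-command the pronoun — Principle B does not apply; allowed.
— Oscar's lawyer: subject of the matrix clause; c-commands the pronoun but lies outside its binding domain — allowed.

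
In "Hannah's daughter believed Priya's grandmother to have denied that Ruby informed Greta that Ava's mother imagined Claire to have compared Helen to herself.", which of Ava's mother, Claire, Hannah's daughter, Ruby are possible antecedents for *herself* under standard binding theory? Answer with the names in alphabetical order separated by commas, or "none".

Claire

*herself* is a reflexive; Principle A requires it to be bound within its binding domain — the clause headed by 'compared'.
— Ava's mother: subject of the clause headed by 'imagined'; c-commands the reflexive but lies outside its binding domain — cannot bind it (Principle A).
— Claire: subject of the clause headed by 'compared'; c-commands the reflexive within its binding domain — allowed (Principle A).
— Hannah's daughter: subject of the matrix clause; c-commands the reflexive but lies outside its binding domain — cannot bind it (Principle A).
— Ruby: subject of the clause headed by 'informed'; c-commands the reflexive but lies outside its binding domain — cannot bind it (Principle A).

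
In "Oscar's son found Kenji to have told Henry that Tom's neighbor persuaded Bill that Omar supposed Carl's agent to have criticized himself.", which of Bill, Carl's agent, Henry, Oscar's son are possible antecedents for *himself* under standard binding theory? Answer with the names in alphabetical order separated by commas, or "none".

*himself* is a reflexive; Principle A requires it to be bound within its binding domain — the clause headed by 'criticized'.
— Bill: object of the clause headed by 'persuaded'; c-commands the reflexive but lies outside its binding domain — cannot bind it (Principle A).
— Carl's agent: subject of the clause headed by 'criticized'; c-commands the reflexive within its binding domain — allowed (Principle A).
— Henry: object of the clause headed by 'told'; c-commands the reflexive but lies outside its binding domain — cannot bind it (Principle A).
— Oscar's son: subject of the matrix clause; c-commands the reflexive but lies outside its binding domain — cannot bind it (Principle A).

Carl's agent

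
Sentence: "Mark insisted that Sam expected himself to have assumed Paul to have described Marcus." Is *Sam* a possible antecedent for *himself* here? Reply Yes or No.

Yes

*himself* is a reflexive; Principle A requires it to be bound within its binding domain — the clause headed by 'expected'.
— Sam: subject of the clause headed by 'expected'; c-commands the reflexive within its binding domain — allowed (Principle A).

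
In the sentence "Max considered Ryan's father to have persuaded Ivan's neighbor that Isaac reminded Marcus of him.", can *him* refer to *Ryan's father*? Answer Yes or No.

Yes

*him* is a pronoun; Principle B requires it to be free in its binding domain — the clause headed by 'reminded'.
— Ryan's father: subject of the clause headed by 'persuaded'; c-commands the pronoun but lies outside its binding domain — allowed.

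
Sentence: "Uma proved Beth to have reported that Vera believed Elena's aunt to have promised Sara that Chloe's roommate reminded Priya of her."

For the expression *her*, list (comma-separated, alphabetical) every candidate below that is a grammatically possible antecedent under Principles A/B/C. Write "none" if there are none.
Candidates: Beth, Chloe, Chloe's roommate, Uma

Beth, Chloe, Uma

*her* is a pronoun; Principle B requires it to be free in its binding domain — the clause headed by 'reminded'.
— Beth: subject of the clause headed by 'reported'; c-commands the pronoun but lies outside its binding domain — allowed.
— Chloe: possessor inside the subject DP of the clause headed by 'reminded'; does not c-command the pronoun — Principle B does not apply; allowed.
— Chloe's roommate: subject of the clause headed by 'reminded'; c-commands the pronoun within its binding domain — blocked (Principle B).
— Uma: subject of the matrix clause; c-commands the pronoun but lies outside its binding domain — allowed.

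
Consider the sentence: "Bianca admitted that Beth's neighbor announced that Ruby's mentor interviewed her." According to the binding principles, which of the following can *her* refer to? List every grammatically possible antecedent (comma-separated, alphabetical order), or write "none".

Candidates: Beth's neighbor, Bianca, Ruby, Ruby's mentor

Beth's neighbor, Bianca, Ruby

*her* is a pronoun; Principle B requires it to be free in its binding domain — the clause headed by 'interviewed'.
— Beth's neighbor: subject of the clause headed by 'announced'; c-commands the pronoun but lies outside its binding domain — allowed.
— Bianca: subject of the matrix clause; c-commands the pronoun but lies outside its binding domain — allowed.
— Ruby: possessor inside the subject DP of the clause headed by 'interviewed'; does not c-command the pronoun — Principle B does not apply; allowed.
— Ruby's mentor: subject of the clause headed by 'interviewed'; c-commands the pronoun within its binding domain — blocked (Principle B).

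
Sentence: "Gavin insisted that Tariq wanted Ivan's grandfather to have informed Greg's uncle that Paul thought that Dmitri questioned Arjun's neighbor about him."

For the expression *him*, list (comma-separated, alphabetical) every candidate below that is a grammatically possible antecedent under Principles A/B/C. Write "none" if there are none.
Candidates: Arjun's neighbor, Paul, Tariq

Paul, Tariq

*him* is a pronoun; Principle B requires it to be free in its binding domain — the clause headed by 'questioned'.
— Arjun's neighbor: object of the clause headed by 'questioned'; c-commands the pronoun within its binding domain — blocked (Principle B).
— Paul: subject of the clause headed by 'thought'; c-commands the pronoun but lies outside its binding domain — allowed.
— Tariq: subject of the clause headed by 'wanted'; c-commands the pronoun but lies outside its binding domain — allowed.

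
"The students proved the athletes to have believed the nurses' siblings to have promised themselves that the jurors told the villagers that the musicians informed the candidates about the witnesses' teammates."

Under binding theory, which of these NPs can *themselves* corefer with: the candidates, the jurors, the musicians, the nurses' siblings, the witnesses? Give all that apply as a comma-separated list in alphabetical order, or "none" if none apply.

the nurses' siblings

*themselves* is a reflexive; Principle A requires it to be bound within its binding domain — the clause headed by 'promised'.
— the candidates: object of the clause headed by 'informed'; does not c-command the reflexive — cannot bind it (Principle A).
— the jurors: subject of the clause headed by 'told'; does not c-command the reflexive — cannot bind it (Principle A).
— the musicians: subject of the clause headed by 'informed'; does not c-command the reflexive — cannot bind it (Principle A).
— the nurses' siblings: subject of the clause headed by 'promised'; c-commands the reflexive within its binding domain — allowed (Principle A).
— the witnesses: possessor inside the second object DP of the clause headed by 'informed'; does not c-command the reflexive — cannot bind it (Principle A).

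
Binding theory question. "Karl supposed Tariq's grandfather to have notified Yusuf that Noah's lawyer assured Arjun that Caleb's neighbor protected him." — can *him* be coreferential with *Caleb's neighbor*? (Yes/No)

*him* is a pronoun; Principle B requires it to be free in its binding domain — the clause headed by 'protected'.
— Caleb's neighbor: subject of the clause headed by 'protected'; c-commands the pronoun within its binding domain — blocked (Principle B).

No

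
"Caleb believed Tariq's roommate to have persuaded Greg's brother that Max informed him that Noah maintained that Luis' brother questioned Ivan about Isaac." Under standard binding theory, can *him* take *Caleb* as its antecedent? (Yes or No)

Yes

*him* is a pronoun; Principle B requires it to be free in its binding domain — the clause headed by 'informed'.
— Caleb: subject of the matrix clause; c-commands the pronoun but lies outside its binding domain — allowed.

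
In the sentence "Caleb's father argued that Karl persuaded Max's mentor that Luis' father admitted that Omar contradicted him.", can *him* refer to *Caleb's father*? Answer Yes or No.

*him* is a pronoun; Principle B requires it to be free in its binding domain — the clause headed by 'contradicted'.
— Caleb's father: subject of the matrix clause; c-commands the pronoun but lies outside its binding domain — allowed.

Yes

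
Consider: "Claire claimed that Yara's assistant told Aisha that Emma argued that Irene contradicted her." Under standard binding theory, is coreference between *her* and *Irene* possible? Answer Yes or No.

*Irene* is an R-expression; Principle C requires it to be free (not bound by any c-commanding expression).
— her: object of the clause headed by 'contradicted'; the R-expression locally c-commands the pronoun — coreference blocked (Principle B on the pronoun).

No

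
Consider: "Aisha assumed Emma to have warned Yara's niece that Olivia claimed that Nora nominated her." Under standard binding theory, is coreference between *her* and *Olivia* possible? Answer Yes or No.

*Olivia* is an R-expression; Principle C requires it to be free (not bound by any c-commanding expression).
— her: object of the clause headed by 'nominated'; the pronoun does not c-command the R-expression — coreference allowed.

Yes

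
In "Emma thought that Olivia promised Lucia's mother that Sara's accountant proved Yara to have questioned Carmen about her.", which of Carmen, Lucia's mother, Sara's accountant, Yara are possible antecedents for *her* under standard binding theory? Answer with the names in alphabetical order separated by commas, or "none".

*her* is a pronoun; Principle B requires it to be free in its binding domain — the clause headed by 'questioned'.
— Carmen: object of the clause headed by 'questioned'; c-commands the pronoun within its binding domain — blocked (Principle B).
— Lucia's mother: object of the clause headed by 'promised'; c-commands the pronoun but lies outside its binding domain — allowed.
— Sara's accountant: subject of the clause headed by 'proved'; c-commands the pronoun but lies outside its binding domain — allowed.
— Yara: subject of the clause headed by 'questioned'; c-commands the pronoun within its binding domain — blocked (Principle B).

Lucia's mother, Sara's accountant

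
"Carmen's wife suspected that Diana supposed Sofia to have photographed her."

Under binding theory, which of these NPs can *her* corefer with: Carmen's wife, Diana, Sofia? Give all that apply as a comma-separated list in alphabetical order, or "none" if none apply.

*her* is a pronoun; Principle B requires it to be free in its binding domain — the clause headed by 'photographed'.
— Carmen's wife: subject of the matrix clause; c-commands the pronoun but lies outside its binding domain — allowed.
— Diana: subject of the clause headed by 'supposed'; c-commands the pronoun but lies outside its binding domain — allowed.
— Sofia: subject of the clause headed by 'photographed'; c-commands the pronoun within its binding domain — blocked (Principle B).

Carmen's wife, Diana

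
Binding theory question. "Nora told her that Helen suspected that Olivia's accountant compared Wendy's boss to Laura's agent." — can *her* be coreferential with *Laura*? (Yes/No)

No

*her* is a pronoun; Principle B requires it to be free in its binding domain — the matrix clause.
— Laura: possessor inside the second object DP of the clause headed by 'compared'; is c-commanded by the pronoun; coreference would bind this R-expression — blocked (Principle C).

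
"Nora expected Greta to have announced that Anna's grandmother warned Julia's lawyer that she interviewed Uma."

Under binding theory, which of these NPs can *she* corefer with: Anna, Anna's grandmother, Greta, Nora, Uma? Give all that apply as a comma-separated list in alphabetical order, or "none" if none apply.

*she* is a pronoun; Principle B requires it to be free in its binding domain — the clause headed by 'interviewed'.
— Anna: possessor inside the subject DP of the clause headed by 'warned'; does not c-command the pronoun — Principle B does not apply; allowed.
— Anna's grandmother: subject of the clause headed by 'warned'; c-commands the pronoun but lies outside its binding domain — allowed.
— Greta: subject of the clause headed by 'announced'; c-commands the pronoun but lies outside its binding domain — allowed.
— Nora: subject of the matrix clause; c-commands the pronoun but lies outside its binding domain — allowed.
— Uma: object of the clause headed by 'interviewed'; is c-commanded by the pronoun; coreference would bind this R-expression — blocked (Principle C).

Anna, Anna's grandmother, Greta, Nora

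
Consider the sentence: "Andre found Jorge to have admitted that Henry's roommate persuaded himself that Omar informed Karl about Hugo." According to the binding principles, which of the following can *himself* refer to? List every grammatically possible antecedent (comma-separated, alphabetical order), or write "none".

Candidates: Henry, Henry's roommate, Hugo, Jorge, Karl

Henry's roommate

*himself* is a reflexive; Principle A requires it to be bound within its binding domain — the clause headed by 'persuaded'.
— Henry: possessor inside the subject DP of the clause headed by 'persuaded'; does not c-command the reflexive — cannot bind it (Principle A).
— Henry's roommate: subject of the clause headed by 'persuaded'; c-commands the reflexive within its binding domain — allowed (Principle A).
— Hugo: second object of the clause headed by 'informed'; does not c-command the reflexive — cannot bind it (Principle A).
— Jorge: subject of the clause headed by 'admitted'; c-commands the reflexive but lies outside its binding domain — cannot bind it (Principle A).
— Karl: object of the clause headed by 'informed'; does not c-command the reflexive — cannot bind it (Principle A).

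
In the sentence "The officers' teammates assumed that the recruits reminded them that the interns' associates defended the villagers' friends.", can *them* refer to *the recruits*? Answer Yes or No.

*them* is a pronoun; Principle B requires it to be free in its binding domain — the clause headed by 'reminded'.
— the recruits: subject of the clause headed by 'reminded'; c-commands the pronoun within its binding domain — blocked (Principle B).

No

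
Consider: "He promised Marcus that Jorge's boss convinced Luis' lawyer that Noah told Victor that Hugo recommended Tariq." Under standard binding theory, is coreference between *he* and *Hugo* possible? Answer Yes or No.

No

*Hugo* is an R-expression; Principle C requires it to be free (not bound by any c-commanding expression).
— he: subject of the matrix clause; the pronoun c-commands the R-expression — coreference blocked (Principle C).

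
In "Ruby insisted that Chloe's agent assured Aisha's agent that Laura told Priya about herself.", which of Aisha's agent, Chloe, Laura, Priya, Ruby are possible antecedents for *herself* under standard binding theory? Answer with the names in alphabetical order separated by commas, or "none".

Laura, Priya

*herself* is a reflexive; Principle A requires it to be bound within its binding domain — the clause headed by 'told'.
— Aisha's agent: object of the clause headed by 'assured'; c-commands the reflexive but lies outside its binding domain — cannot bind it (Principle A).
— Chloe: possessor inside the subject DP of the clause headed by 'assured'; does not c-command the reflexive — cannot bind it (Principle A).
— Laura: subject of the clause headed by 'told'; c-commands the reflexive within its binding domain — allowed (Principle A).
— Priya: object of the clause headed by 'told'; c-commands the reflexive within its binding domain — allowed (Principle A).
— Ruby: subject of the matrix clause; c-commands the reflexive but lies outside its binding domain — cannot bind it (Principle A).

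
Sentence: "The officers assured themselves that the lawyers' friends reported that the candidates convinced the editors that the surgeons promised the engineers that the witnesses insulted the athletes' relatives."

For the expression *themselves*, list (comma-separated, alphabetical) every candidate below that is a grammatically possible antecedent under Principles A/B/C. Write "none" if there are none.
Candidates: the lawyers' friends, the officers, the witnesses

*themselves* is a reflexive; Principle A requires it to be bound within its binding domain — the matrix clause.
— the lawyers' friends: subject of the clause headed by 'reported'; does not c-command the reflexive — cannot bind it (Principle A).
— the officers: subject of the matrix clause; c-commands the reflexive within its binding domain — allowed (Principle A).
— the witnesses: subject of the clause headed by 'insulted'; does not c-command the reflexive — cannot bind it (Principle A).

the officers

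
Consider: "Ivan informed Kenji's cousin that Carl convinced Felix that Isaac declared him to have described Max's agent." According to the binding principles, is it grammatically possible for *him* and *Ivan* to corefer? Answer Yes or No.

*him* is a pronoun; Principle B requires it to be free in its binding domain — the clause headed by 'declared'.
— Ivan: subject of the matrix clause; c-commands the pronoun but lies outside its binding domain — allowed.

Yes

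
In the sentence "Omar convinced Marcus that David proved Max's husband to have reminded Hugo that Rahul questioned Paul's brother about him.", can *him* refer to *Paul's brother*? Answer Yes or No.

*him* is a pronoun; Principle B requires it to be free in its binding domain — the clause headed by 'questioned'.
— Paul's brother: object of the clause headed by 'questioned'; c-commands the pronoun within its binding domain — blocked (Principle B).

No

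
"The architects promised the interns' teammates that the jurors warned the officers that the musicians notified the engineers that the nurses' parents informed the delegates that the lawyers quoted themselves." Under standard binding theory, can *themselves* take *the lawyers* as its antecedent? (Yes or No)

Yes

*themselves* is a reflexive; Principle A requires it to be bound within its binding domain — the clause headed by 'quoted'.
— the lawyers: subject of the clause headed by 'quoted'; c-commands the reflexive within its binding domain — allowed (Principle A).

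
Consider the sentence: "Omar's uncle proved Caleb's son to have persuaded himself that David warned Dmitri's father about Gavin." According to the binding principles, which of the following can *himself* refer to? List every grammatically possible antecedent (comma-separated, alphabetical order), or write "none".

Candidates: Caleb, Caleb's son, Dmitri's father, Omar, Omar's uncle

*himself* is a reflexive; Principle A requires it to be bound within its binding domain — the clause headed by 'persuaded'.
— Caleb: possessor inside the subject DP of the clause headed by 'persuaded'; does not c-command the reflexive — cannot bind it (Principle A).
— Caleb's son: subject of the clause headed by 'persuaded'; c-commands the reflexive within its binding domain — allowed (Principle A).
— Dmitri's father: object of the clause headed by 'warned'; does not c-command the reflexive — cannot bind it (Principle A).
— Omar: possessor inside the subject DP of the matrix clause; does not c-command the reflexive — cannot bind it (Principle A).
— Omar's uncle: subject of the matrix clause; c-commands the reflexive but lies outside its binding domain — cannot bind it (Principle A).

Caleb's son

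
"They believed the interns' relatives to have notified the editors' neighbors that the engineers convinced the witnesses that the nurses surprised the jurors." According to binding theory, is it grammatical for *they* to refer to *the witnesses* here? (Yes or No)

No

*the witnesses* is an R-expression; Principle C requires it to be free (not bound by any c-commanding expression).
— they: subject of the matrix clause; the pronoun c-commands the R-expression — coreference blocked (Principle C).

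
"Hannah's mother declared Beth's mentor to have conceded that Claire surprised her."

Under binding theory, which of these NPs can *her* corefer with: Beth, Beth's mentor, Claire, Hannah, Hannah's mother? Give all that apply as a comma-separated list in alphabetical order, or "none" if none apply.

*her* is a pronoun; Principle B requires it to be free in its binding domain — the clause headed by 'surprised'.
— Beth: possessor inside the subject DP of the clause headed by 'conceded'; does not c-command the pronoun — Principle B does not apply; allowed.
— Beth's mentor: subject of the clause headed by 'conceded'; c-commands the pronoun but lies outside its binding domain — allowed.
— Claire: subject of the clause headed by 'surprised'; c-commands the pronoun within its binding domain — blocked (Principle B).
— Hannah: possessor inside the subject DP of the matrix clause; does not c-command the pronoun — Principle B does not apply; allowed.
— Hannah's mother: subject of the matrix clause; c-commands the pronoun but lies outside its binding domain — allowed.

Beth, Beth's mentor, Hannah, Hannah's mother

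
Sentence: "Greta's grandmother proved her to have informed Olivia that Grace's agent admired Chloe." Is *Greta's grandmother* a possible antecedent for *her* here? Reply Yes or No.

No

*her* is a pronoun; Principle B requires it to be free in its binding domain — the matrix clause.
— Greta's grandmother: subject of the matrix clause; c-commands the pronoun within its binding domain — blocked (Principle B).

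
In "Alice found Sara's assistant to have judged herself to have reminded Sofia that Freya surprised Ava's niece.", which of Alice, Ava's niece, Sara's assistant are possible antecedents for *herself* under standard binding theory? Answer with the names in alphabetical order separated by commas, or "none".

Sara's assistant

*herself* is a reflexive; Principle A requires it to be bound within its binding domain — the clause headed by 'judged'.
— Alice: subject of the matrix clause; c-commands the reflexive but lies outside its binding domain — cannot bind it (Principle A).
— Ava's niece: object of the clause headed by 'surprised'; does not c-command the reflexive — cannot bind it (Principle A).
— Sara's assistant: subject of the clause headed by 'judged'; c-commands the reflexive within its binding domain — allowed (Principle A).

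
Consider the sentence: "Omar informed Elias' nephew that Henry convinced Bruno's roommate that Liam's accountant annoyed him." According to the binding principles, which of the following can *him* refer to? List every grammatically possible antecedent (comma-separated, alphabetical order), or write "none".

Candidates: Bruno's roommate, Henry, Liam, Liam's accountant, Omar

Bruno's roommate, Henry, Liam, Omar

*him* is a pronoun; Principle B requires it to be free in its binding domain — the clause headed by 'annoyed'.
— Bruno's roommate: object of the clause headed by 'convinced'; c-commands the pronoun but lies outside its binding domain — allowed.
— Henry: subject of the clause headed by 'convinced'; c-commands the pronoun but lies outside its binding domain — allowed.
— Liam: possessor inside the subject DP of the clause headed by 'annoyed'; does not c-command the pronoun — Principle B does not apply; allowed.
— Liam's accountant: subject of the clause headed by 'annoyed'; c-commands the pronoun within its binding domain — blocked (Principle B).
— Omar: subject of the matrix clause; c-commands the pronoun but lies outside its binding domain — allowed.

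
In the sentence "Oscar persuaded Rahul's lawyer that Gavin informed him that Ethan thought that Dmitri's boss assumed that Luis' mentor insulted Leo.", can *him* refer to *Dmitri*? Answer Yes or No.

*him* is a pronoun; Principle B requires it to be free in its binding domain — the clause headed by 'informed'.
— Dmitri: possessor inside the subject DP of the clause headed by 'assumed'; is c-commanded by the pronoun; coreference would bind this R-expression — blocked (Principle C).

No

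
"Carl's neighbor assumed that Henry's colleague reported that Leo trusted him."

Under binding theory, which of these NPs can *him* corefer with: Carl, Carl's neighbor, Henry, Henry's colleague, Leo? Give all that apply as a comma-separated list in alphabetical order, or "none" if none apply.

*him* is a pronoun; Principle B requires it to be free in its binding domain — the clause headed by 'trusted'.
— Carl: possessor inside the subject DP of the matrix clause; does not c-command the pronoun — Principle B does not apply; allowed.
— Carl's neighbor: subject of the matrix clause; c-commands the pronoun but lies outside its binding domain — allowed.
— Henry: possessor inside the subject DP of the clause headed by 'reported'; does not c-command the pronoun — Principle B does not apply; allowed.
— Henry's colleague: subject of the clause headed by 'reported'; c-commands the pronoun but lies outside its binding domain — allowed.
— Leo: subject of the clause headed by 'trusted'; c-commands the pronoun within its binding domain — blocked (Principle B).

Carl, Carl's neighbor, Henry, Henry's colleague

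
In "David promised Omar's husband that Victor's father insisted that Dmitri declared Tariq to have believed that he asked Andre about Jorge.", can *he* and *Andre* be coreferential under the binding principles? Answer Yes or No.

*Andre* is an R-expression; Principle C requires it to be free (not bound by any c-commanding expression).
— he: subject of the clause headed by 'asked'; the pronoun c-commands the R-expression — coreference blocked (Principle C).

No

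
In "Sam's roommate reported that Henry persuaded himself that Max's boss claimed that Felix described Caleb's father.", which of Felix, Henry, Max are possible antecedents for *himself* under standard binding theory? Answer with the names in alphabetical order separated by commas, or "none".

Henry

*himself* is a reflexive; Principle A requires it to be bound within its binding domain — the clause headed by 'persuaded'.
— Felix: subject of the clause headed by 'described'; does not c-command the reflexive — cannot bind it (Principle A).
— Henry: subject of the clause headed by 'persuaded'; c-commands the reflexive within its binding domain — allowed (Principle A).
— Max: possessor inside the subject DP of the clause headed by 'claimed'; does not c-command the reflexive — cannot bind it (Principle A).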